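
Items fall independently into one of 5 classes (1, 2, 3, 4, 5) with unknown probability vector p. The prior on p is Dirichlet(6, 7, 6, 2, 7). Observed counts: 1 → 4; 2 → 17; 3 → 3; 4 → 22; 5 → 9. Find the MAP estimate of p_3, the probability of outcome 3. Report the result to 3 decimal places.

MAP estimate: 0.103

The posterior is Dirichlet(αᵢ + nᵢ) = Dirichlet(10, 24, 9, 24, 16).
For a Dirichlet(a₁,…,a_K) with all aᵢ > 1, the mode has j-th component (aⱼ − 1)/(Σaᵢ − K).
Here Σaᵢ = 83 and K = 5, so p_3 = (9 − 1)/(83 − 5) = 8/78 ≈ 0.103.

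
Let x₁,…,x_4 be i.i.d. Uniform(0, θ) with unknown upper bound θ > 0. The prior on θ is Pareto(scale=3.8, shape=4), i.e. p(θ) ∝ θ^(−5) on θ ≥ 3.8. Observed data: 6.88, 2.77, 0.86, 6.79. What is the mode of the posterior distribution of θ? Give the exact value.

The Uniform(0, θ) likelihood is θ^(−n) for θ ≥ max(xᵢ), zero otherwise. Here max(xᵢ) = 6.88.
Posterior ∝ θ^(−5) · θ^(−4) = θ^(−9) on θ ≥ max(3.8, 6.88) = 6.88.
This density is strictly decreasing in θ, so the posterior mode lies at the lower boundary of the support.

θ̂_MAP = 6.88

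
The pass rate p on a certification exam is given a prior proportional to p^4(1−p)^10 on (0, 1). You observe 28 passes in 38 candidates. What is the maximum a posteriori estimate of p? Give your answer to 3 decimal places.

p̂_MAP = 0.615

The prior density ∝ p^4(1−p)^10 is the kernel of Beta(5, 11).
Data: 28 successes in 38 trials. The binomial likelihood contributes p^28(1−p)^10, so the posterior is Beta(5+28, 11+10) = Beta(33, 21).
For Beta(a, b) with a, b > 1 the mode is (a−1)/(a+b−2) = 32/52 ≈ 0.615.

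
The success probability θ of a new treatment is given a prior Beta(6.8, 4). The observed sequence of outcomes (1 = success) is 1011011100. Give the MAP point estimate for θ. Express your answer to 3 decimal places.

θ̂_MAP = 0.628

Prior: Beta(6.8, 4).
Data: 6 successes in 10 trials (from the sequence). The binomial likelihood contributes θ^6(1−θ)^4, so the posterior is Beta(6.8+6, 4+4) = Beta(12.8, 8).
For Beta(a, b) with a, b > 1 the mode is (a−1)/(a+b−2) = 11.8/18.8 ≈ 0.628.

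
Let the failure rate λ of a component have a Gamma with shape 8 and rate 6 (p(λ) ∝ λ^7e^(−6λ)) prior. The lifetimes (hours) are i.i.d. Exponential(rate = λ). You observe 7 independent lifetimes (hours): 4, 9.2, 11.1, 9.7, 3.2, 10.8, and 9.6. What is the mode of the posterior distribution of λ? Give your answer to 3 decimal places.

λ̂_MAP = 0.220

The Exponential(rate=λ) likelihood is ∝ λ^n e^(−λΣtᵢ). Here n = 7 and Σtᵢ = 4 + 9.2 + 11.1 + 9.7 + 3.2 + 10.8 + 9.6 = 57.6.
Posterior ∝ λ^7e^(−6λ) · λ^7e^(−57.6λ) = λ^14e^(−63.6λ), i.e. Gamma(15, 63.6).
Mode = (a−1)/b = 14/63.6 ≈ 0.220.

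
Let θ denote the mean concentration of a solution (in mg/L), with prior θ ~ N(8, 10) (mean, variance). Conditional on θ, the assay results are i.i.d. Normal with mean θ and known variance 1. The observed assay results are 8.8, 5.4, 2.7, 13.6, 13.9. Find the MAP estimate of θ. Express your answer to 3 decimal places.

n = 5; x̄ = (8.8 + 5.4 + 2.7 + 13.6 + 13.9)/5 = 44.4/5 = 8.88.
For a Normal prior and Normal likelihood with known variance, the posterior is Normal; its mode equals its mean, the precision-weighted average.
Prior precision 1/σ₀² = 1/10 = 0.1; data precision n/σ² = 5/1 = 5.
θ̂ = (0.1·8 + 5·8.88) / (0.1 + 5) = 45.2/5.1 = 452/51 ≈ 8.863.

θ̂_MAP = 8.863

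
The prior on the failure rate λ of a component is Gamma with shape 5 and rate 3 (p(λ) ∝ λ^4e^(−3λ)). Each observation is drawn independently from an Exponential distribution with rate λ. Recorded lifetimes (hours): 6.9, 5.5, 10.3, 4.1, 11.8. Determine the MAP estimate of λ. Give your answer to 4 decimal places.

The Exponential(rate=λ) likelihood is ∝ λ^n e^(−λΣtᵢ). Here n = 5 and Σtᵢ = 6.9 + 5.5 + 10.3 + 4.1 + 11.8 = 38.6.
Posterior ∝ λ^4e^(−3λ) · λ^5e^(−38.6λ) = λ^9e^(−41.6λ), i.e. Gamma(10, 41.6).
Mode = (a−1)/b = 9/41.6 ≈ 0.2163.

λ̂_MAP = 0.2163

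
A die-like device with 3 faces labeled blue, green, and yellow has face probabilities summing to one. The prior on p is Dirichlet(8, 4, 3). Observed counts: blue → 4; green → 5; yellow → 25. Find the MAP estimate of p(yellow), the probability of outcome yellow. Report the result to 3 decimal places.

The posterior is Dirichlet(αᵢ + nᵢ) = Dirichlet(12, 9, 28).
For a Dirichlet(a₁,…,a_K) with all aᵢ > 1, the mode has j-th component (aⱼ − 1)/(Σaᵢ − K).
Here Σaᵢ = 49 and K = 3, so p(yellow) = (28 − 1)/(49 − 3) = 27/46 ≈ 0.587.

MAP estimate of p(yellow) = 0.587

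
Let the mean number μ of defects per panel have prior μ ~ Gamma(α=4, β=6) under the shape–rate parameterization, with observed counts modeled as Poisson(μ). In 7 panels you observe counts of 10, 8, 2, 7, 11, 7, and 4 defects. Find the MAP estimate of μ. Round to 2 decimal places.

μ̂_MAP = 4.00

Σxᵢ = 10+8+2+7+11+7+4 = 49, with n = 7.
Posterior ∝ μ^3e^(−6μ) · μ^49e^(−7μ) = μ^52e^(−13μ), i.e. Gamma(shape=53, rate=13).
The mode of a Gamma(a, b) with a ≥ 1 (shape–rate) is (a−1)/b = 52/13 ≈ 4.00.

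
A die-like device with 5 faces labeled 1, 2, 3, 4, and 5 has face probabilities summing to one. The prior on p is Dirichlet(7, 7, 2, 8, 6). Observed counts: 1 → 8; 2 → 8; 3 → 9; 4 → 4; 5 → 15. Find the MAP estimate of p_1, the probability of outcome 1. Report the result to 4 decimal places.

The posterior is Dirichlet(αᵢ + nᵢ) = Dirichlet(15, 15, 11, 12, 21).
For a Dirichlet(a₁,…,a_K) with all aᵢ > 1, the mode has j-th component (aⱼ − 1)/(Σaᵢ − K).
Here Σaᵢ = 74 and K = 5, so p_1 = (15 − 1)/(74 − 5) = 14/69 ≈ 0.2029.

MAP estimate: 0.2029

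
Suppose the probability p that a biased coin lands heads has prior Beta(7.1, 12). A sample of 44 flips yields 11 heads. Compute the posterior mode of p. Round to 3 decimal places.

p̂_MAP = 0.280

Prior: Beta(7.1, 12).
Data: 11 successes in 44 trials. The binomial likelihood contributes p^11(1−p)^33, so the posterior is Beta(7.1+11, 12+33) = Beta(18.1, 45).
For Beta(a, b) with a, b > 1 the mode is (a−1)/(a+b−2) = 17.1/61.1 ≈ 0.280.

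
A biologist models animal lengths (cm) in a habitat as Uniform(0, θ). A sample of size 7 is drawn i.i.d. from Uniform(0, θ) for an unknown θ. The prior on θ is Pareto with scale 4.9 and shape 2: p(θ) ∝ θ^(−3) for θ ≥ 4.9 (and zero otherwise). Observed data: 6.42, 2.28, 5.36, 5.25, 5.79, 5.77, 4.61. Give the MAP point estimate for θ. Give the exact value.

The Uniform(0, θ) likelihood is θ^(−n) for θ ≥ max(xᵢ), zero otherwise. Here max(xᵢ) = 6.42.
Posterior ∝ θ^(−3) · θ^(−7) = θ^(−10) on θ ≥ max(4.9, 6.42) = 6.42.
This density is strictly decreasing in θ, so the posterior mode lies at the lower boundary of the support.

θ̂_MAP = 6.42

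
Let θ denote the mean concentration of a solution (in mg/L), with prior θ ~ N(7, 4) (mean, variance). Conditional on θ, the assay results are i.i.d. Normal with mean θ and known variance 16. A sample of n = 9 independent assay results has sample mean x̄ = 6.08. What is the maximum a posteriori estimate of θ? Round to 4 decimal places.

θ̂_MAP = 6.3631

n = 9, x̄ = 6.08.
For a Normal prior and Normal likelihood with known variance, the posterior is Normal; its mode equals its mean, the precision-weighted average.
Prior precision 1/σ₀² = 1/4 = 0.25; data precision n/σ² = 9/16 = 0.5625.
θ̂ = (0.25·7 + 0.5625·6.08) / (0.25 + 0.5625) = 5.17/0.8125 = 2068/325 ≈ 6.3631.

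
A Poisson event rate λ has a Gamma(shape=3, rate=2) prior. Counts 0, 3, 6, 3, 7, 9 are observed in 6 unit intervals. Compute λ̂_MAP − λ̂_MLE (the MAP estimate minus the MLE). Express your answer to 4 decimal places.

MAP − MLE = -0.9167

Σxᵢ = 28. Posterior is Gamma(31, 8); MAP = (31−1)/8 = 30/8 ≈ 3.75000.
MLE = x̄ = 28/6 ≈ 4.66667.
Difference = 30/8 − 28/6 = -11/12 ≈ -0.9167.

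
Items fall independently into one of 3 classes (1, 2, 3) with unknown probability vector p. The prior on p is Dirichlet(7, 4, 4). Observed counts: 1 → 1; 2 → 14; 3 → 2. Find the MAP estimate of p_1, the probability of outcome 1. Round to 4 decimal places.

MAP estimate: 0.2414

The posterior is Dirichlet(αᵢ + nᵢ) = Dirichlet(8, 18, 6).
For a Dirichlet(a₁,…,a_K) with all aᵢ > 1, the mode has j-th component (aⱼ − 1)/(Σaᵢ − K).
Here Σaᵢ = 32 and K = 3, so p_1 = (8 − 1)/(32 − 3) = 7/29 ≈ 0.2414.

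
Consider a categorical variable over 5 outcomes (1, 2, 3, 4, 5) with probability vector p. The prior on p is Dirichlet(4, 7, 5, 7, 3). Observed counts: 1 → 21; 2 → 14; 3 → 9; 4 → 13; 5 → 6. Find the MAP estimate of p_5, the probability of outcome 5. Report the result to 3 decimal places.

The posterior is Dirichlet(αᵢ + nᵢ) = Dirichlet(25, 21, 14, 20, 9).
For a Dirichlet(a₁,…,a_K) with all aᵢ > 1, the mode has j-th component (aⱼ − 1)/(Σaᵢ − K).
Here Σaᵢ = 89 and K = 5, so p_5 = (9 − 1)/(89 − 5) = 8/84 ≈ 0.095.

MAP estimate: 0.095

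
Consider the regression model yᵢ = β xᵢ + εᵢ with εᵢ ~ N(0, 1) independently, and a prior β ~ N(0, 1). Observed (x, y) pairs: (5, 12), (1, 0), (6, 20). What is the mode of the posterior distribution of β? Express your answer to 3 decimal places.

β̂_MAP = 2.857

log p(β | y) = −Σ(yᵢ − βxᵢ)²/(2·1) − β²/(2·1) + const.
Setting the derivative to zero: Σxᵢ(yᵢ − βxᵢ)/1 − β/1 = 0, so β = Σxᵢyᵢ / (Σxᵢ² + σ²/τ²).
Σxᵢyᵢ = 5·12 + 1·0 + 6·20 = 180; Σxᵢ² = 62; σ²/τ² = 1.
β̂_MAP = 180 / (62 + 1) = 180/63 ≈ 2.857.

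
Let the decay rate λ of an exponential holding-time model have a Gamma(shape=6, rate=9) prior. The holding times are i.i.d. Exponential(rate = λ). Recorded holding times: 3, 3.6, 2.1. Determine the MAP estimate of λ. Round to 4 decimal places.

The Exponential(rate=λ) likelihood is ∝ λ^n e^(−λΣtᵢ). Here n = 3 and Σtᵢ = 3 + 3.6 + 2.1 = 8.7.
Posterior ∝ λ^5e^(−9λ) · λ^3e^(−8.7λ) = λ^8e^(−17.7λ), i.e. Gamma(9, 17.7).
Mode = (a−1)/b = 8/17.7 ≈ 0.4520.

λ̂_MAP = 0.4520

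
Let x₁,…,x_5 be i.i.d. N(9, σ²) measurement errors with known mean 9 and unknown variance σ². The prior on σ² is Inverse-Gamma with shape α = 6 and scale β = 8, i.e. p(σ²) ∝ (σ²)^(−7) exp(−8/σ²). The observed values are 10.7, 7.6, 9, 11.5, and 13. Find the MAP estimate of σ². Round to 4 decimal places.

σ̂²_MAP = 2.2684

Sum of squared deviations about the known mean: SS = (10.7−9)² + (7.6−9)² + (9−9)² + (11.5−9)² + (13−9)² = 27.1.
The Normal likelihood contributes (σ²)^(−n/2) exp(−SS/(2σ²)), so the posterior is Inverse-Gamma(α + n/2, β + SS/2) = Inverse-Gamma(8.5, 21.55).
The mode of Inverse-Gamma(a, b) is b/(a+1) = 21.55/9.5 ≈ 2.2684.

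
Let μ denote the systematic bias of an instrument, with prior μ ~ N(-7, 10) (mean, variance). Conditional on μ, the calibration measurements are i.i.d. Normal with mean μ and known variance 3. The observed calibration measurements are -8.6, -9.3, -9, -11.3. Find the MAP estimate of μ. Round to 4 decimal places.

μ̂_MAP = -9.3721

n = 4; x̄ = ((-8.6) + (-9.3) + (-9) + (-11.3))/4 = -38.2/4 = -9.55.
For a Normal prior and Normal likelihood with known variance, the posterior is Normal; its mode equals its mean, the precision-weighted average.
Prior precision 1/σ₀² = 1/10 = 0.1; data precision n/σ² = 4/3.
μ̂ = (0.1·(-7) + (4/3)·(-9.55)) / (0.1 + 4/3) = (-403/30)/(43/30) = -403/43 ≈ -9.3721.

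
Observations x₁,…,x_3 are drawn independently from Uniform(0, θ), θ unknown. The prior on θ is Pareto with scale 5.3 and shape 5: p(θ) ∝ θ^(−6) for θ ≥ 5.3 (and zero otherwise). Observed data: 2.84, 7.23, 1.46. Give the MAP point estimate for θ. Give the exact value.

θ̂_MAP = 7.23

The Uniform(0, θ) likelihood is θ^(−n) for θ ≥ max(xᵢ), zero otherwise. Here max(xᵢ) = 7.23.
Posterior ∝ θ^(−6) · θ^(−3) = θ^(−9) on θ ≥ max(5.3, 7.23) = 7.23.
This density is strictly decreasing in θ, so the posterior mode lies at the lower boundary of the support.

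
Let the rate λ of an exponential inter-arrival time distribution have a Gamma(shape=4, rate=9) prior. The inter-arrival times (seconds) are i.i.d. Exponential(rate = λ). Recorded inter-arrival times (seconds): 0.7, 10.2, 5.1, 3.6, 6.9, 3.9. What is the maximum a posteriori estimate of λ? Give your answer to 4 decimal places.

λ̂_MAP = 0.2284

The Exponential(rate=λ) likelihood is ∝ λ^n e^(−λΣtᵢ). Here n = 6 and Σtᵢ = 0.7 + 10.2 + 5.1 + 3.6 + 6.9 + 3.9 = 30.4.
Posterior ∝ λ^3e^(−9λ) · λ^6e^(−30.4λ) = λ^9e^(−39.4λ), i.e. Gamma(10, 39.4).
Mode = (a−1)/b = 9/39.4 ≈ 0.2284.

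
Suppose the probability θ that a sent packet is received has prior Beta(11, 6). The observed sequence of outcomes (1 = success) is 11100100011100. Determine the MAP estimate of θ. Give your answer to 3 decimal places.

θ̂_MAP = 0.586

Prior: Beta(11, 6).
Data: 7 successes in 14 trials (from the sequence). The binomial likelihood contributes θ^7(1−θ)^7, so the posterior is Beta(11+7, 6+7) = Beta(18, 13).
For Beta(a, b) with a, b > 1 the mode is (a−1)/(a+b−2) = 17/29 ≈ 0.586.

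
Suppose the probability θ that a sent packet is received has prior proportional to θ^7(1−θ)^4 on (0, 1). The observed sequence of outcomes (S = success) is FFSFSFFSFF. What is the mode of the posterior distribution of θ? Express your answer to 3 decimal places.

The prior density ∝ θ^7(1−θ)^4 is the kernel of Beta(8, 5).
Data: 3 successes in 10 trials (from the sequence). The binomial likelihood contributes θ^3(1−θ)^7, so the posterior is Beta(8+3, 5+7) = Beta(11, 12).
For Beta(a, b) with a, b > 1 the mode is (a−1)/(a+b−2) = 10/21 ≈ 0.476.

θ̂_MAP = 0.476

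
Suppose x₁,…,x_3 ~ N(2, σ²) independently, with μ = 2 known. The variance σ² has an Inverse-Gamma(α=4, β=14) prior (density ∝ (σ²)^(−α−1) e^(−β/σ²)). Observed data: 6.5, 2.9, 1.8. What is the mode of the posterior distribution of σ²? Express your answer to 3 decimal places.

σ̂²_MAP = 3.777

Sum of squared deviations about the known mean: SS = (6.5−2)² + (2.9−2)² + (1.8−2)² = 21.1.
The Normal likelihood contributes (σ²)^(−n/2) exp(−SS/(2σ²)), so the posterior is Inverse-Gamma(α + n/2, β + SS/2) = Inverse-Gamma(5.5, 24.55).
The mode of Inverse-Gamma(a, b) is b/(a+1) = 24.55/6.5 ≈ 3.777.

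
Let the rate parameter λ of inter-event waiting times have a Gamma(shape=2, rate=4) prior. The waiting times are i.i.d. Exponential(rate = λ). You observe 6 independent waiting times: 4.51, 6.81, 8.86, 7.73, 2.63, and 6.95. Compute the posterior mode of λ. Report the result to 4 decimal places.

λ̂_MAP = 0.1687

The Exponential(rate=λ) likelihood is ∝ λ^n e^(−λΣtᵢ). Here n = 6 and Σtᵢ = 4.51 + 6.81 + 8.86 + 7.73 + 2.63 + 6.95 = 37.49.
Posterior ∝ λe^(−4λ) · λ^6e^(−37.49λ) = λ^7e^(−41.49λ), i.e. Gamma(8, 41.49).
Mode = (a−1)/b = 7/41.49 ≈ 0.1687.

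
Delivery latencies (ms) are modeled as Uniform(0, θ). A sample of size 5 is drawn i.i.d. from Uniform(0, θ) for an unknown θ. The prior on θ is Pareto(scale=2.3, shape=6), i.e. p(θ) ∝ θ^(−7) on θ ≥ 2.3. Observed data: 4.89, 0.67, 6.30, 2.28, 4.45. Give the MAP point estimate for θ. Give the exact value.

The Uniform(0, θ) likelihood is θ^(−n) for θ ≥ max(xᵢ), zero otherwise. Here max(xᵢ) = 6.30.
Posterior ∝ θ^(−7) · θ^(−5) = θ^(−12) on θ ≥ max(2.3, 6.30) = 6.30.
This density is strictly decreasing in θ, so the posterior mode lies at the lower boundary of the support.

θ̂_MAP = 6.30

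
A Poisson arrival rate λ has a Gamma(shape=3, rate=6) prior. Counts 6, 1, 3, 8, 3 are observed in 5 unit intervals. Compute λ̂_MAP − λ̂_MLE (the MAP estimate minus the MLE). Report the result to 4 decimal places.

Σxᵢ = 21. Posterior is Gamma(24, 11); MAP = (24−1)/11 = 23/11 ≈ 2.09091.
MLE = x̄ = 21/5 ≈ 4.20000.
Difference = 23/11 − 21/5 = -116/55 ≈ -2.1091.

MAP − MLE = -2.1091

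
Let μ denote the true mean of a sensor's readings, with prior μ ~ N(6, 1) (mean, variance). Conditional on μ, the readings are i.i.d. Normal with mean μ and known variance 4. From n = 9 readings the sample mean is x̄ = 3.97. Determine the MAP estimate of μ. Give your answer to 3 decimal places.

μ̂_MAP = 4.595

n = 9, x̄ = 3.97.
For a Normal prior and Normal likelihood with known variance, the posterior is Normal; its mode equals its mean, the precision-weighted average.
Prior precision 1/σ₀² = 1/1 = 1; data precision n/σ² = 9/4 = 2.25.
μ̂ = (1·6 + 2.25·3.97) / (1 + 2.25) = 14.9325/3.25 = 5973/1300 ≈ 4.595.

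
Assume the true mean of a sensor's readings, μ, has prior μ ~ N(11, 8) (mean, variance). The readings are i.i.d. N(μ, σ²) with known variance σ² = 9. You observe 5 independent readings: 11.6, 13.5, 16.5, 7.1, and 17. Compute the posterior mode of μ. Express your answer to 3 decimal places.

n = 5; x̄ = (11.6 + 13.5 + 16.5 + 7.1 + 17)/5 = 65.7/5 = 13.14.
For a Normal prior and Normal likelihood with known variance, the posterior is Normal; its mode equals its mean, the precision-weighted average.
Prior precision 1/σ₀² = 1/8 = 0.125; data precision n/σ² = 5/9.
μ̂ = (0.125·11 + (5/9)·13.14) / (0.125 + 5/9) = 8.675/(49/72) = 3123/245 ≈ 12.747.

μ̂_MAP = 12.747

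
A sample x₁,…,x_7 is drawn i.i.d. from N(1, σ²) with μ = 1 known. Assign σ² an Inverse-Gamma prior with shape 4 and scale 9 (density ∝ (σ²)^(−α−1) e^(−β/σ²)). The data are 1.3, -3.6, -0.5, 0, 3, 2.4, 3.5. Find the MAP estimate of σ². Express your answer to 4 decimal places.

Sum of squared deviations about the known mean: SS = (1.3−1)² + (-3.6−1)² + (-0.5−1)² + (0−1)² + (3−1)² + (2.4−1)² + (3.5−1)² = 36.71.
The Normal likelihood contributes (σ²)^(−n/2) exp(−SS/(2σ²)), so the posterior is Inverse-Gamma(α + n/2, β + SS/2) = Inverse-Gamma(7.5, 27.355).
The mode of Inverse-Gamma(a, b) is b/(a+1) = 27.355/8.5 ≈ 3.2182.

σ̂²_MAP = 3.2182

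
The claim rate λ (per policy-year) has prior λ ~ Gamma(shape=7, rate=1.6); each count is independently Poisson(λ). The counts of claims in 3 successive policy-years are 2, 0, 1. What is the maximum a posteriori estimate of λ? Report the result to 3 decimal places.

Σxᵢ = 2+0+1 = 3, with n = 3.
Posterior ∝ λ^6e^(−1.6λ) · λ^3e^(−3λ) = λ^9e^(−4.6λ), i.e. Gamma(shape=10, rate=4.6).
The mode of a Gamma(a, b) with a ≥ 1 (shape–rate) is (a−1)/b = 9/4.6 ≈ 1.957.

λ̂_MAP = 1.957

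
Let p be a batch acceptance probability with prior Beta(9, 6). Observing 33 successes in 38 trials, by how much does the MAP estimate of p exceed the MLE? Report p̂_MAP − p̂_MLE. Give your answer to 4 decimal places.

MAP − MLE = -0.0645

Posterior is Beta(42, 11); MAP = (42−1)/(53−2) = 41/51 ≈ 0.80392.
MLE ignores the prior: p̂_MLE = k/n = 33/38 ≈ 0.86842.
Difference = 41/51 − 33/38 = -125/1938 ≈ -0.0645.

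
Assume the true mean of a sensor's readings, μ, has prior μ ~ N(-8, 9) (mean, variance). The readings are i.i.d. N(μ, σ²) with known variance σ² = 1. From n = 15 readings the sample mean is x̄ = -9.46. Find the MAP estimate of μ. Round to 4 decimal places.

μ̂_MAP = -9.4493

n = 15, x̄ = -9.46.
For a Normal prior and Normal likelihood with known variance, the posterior is Normal; its mode equals its mean, the precision-weighted average.
Prior precision 1/σ₀² = 1/9; data precision n/σ² = 15/1 = 15.
μ̂ = ((1/9)·(-8) + 15·(-9.46)) / (1/9 + 15) = (-12851/90)/(136/9) = -12851/1360 ≈ -9.4493.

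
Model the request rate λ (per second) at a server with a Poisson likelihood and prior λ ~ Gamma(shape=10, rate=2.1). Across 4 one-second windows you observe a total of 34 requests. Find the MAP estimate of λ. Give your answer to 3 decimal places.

λ̂_MAP = 7.049

Σxᵢ = 34, n = 4.
Posterior ∝ λ^9e^(−2.1λ) · λ^34e^(−4λ) = λ^43e^(−6.1λ), i.e. Gamma(shape=44, rate=6.1).
The mode of a Gamma(a, b) with a ≥ 1 (shape–rate) is (a−1)/b = 43/6.1 ≈ 7.049.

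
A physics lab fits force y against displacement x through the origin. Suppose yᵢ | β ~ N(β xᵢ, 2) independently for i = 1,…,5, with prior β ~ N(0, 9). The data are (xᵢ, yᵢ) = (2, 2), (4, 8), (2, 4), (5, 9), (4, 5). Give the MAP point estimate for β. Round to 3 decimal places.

log p(β | y) = −Σ(yᵢ − βxᵢ)²/(2·2) − β²/(2·9) + const.
Setting the derivative to zero: Σxᵢ(yᵢ − βxᵢ)/2 − β/9 = 0, so β = Σxᵢyᵢ / (Σxᵢ² + σ²/τ²).
Σxᵢyᵢ = 2·2 + 4·8 + 2·4 + 5·9 + 4·5 = 109; Σxᵢ² = 65; σ²/τ² = 2/9.
β̂_MAP = 109 / (65 + 2/9) = 109/(587/9) = 981/587 ≈ 1.671.

β̂_MAP = 1.671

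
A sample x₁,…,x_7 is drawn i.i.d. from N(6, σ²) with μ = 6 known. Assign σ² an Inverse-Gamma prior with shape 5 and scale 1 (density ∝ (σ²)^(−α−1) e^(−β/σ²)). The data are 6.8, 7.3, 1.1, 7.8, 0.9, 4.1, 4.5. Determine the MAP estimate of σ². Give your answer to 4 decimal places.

σ̂²_MAP = 3.3395

Sum of squared deviations about the known mean: SS = (6.8−6)² + (7.3−6)² + (1.1−6)² + (7.8−6)² + (0.9−6)² + (4.1−6)² + (4.5−6)² = 61.45.
The Normal likelihood contributes (σ²)^(−n/2) exp(−SS/(2σ²)), so the posterior is Inverse-Gamma(α + n/2, β + SS/2) = Inverse-Gamma(8.5, 31.725).
The mode of Inverse-Gamma(a, b) is b/(a+1) = 31.725/9.5 ≈ 3.3395.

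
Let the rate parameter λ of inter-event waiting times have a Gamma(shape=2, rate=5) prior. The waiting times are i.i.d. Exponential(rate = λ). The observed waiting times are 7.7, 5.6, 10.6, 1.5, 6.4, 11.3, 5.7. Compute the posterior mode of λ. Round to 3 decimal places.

λ̂_MAP = 0.149

The Exponential(rate=λ) likelihood is ∝ λ^n e^(−λΣtᵢ). Here n = 7 and Σtᵢ = 7.7 + 5.6 + 10.6 + 1.5 + 6.4 + 11.3 + 5.7 = 48.8.
Posterior ∝ λe^(−5λ) · λ^7e^(−48.8λ) = λ^8e^(−53.8λ), i.e. Gamma(9, 53.8).
Mode = (a−1)/b = 8/53.8 ≈ 0.149.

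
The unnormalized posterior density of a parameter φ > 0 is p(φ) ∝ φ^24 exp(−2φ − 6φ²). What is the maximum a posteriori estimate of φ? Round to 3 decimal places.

ℓ'(φ) = 24/φ − 2 − 12φ. Setting this to zero and multiplying by φ: 12φ² + 2φ − 24 = 0.
φ = (−2 + √(2² + 4·12·24)) / (2·12) = (−2 + √1156) / 24 = (−2 + 34)/24 = 4/3.
ℓ''(φ) = −24/φ² − 12 < 0, confirming a maximum.

φ̂_MAP = 1.333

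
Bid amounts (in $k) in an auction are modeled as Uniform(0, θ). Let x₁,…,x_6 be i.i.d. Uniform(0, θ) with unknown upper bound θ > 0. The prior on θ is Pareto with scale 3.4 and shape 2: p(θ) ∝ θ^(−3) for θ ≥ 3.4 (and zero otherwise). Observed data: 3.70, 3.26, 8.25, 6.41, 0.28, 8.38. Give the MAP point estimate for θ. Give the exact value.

θ̂_MAP = 8.38

The Uniform(0, θ) likelihood is θ^(−n) for θ ≥ max(xᵢ), zero otherwise. Here max(xᵢ) = 8.38.
Posterior ∝ θ^(−3) · θ^(−6) = θ^(−9) on θ ≥ max(3.4, 8.38) = 8.38.
This density is strictly decreasing in θ, so the posterior mode lies at the lower boundary of the support.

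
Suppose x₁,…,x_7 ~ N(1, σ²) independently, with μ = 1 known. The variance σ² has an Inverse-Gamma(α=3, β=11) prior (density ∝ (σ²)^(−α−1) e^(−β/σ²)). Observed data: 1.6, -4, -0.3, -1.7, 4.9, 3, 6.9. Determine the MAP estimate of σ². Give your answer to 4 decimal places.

σ̂²_MAP = 7.3573

Sum of squared deviations about the known mean: SS = (1.6−1)² + (-4−1)² + (-0.3−1)² + (-1.7−1)² + (4.9−1)² + (3−1)² + (6.9−1)² = 88.36.
The Normal likelihood contributes (σ²)^(−n/2) exp(−SS/(2σ²)), so the posterior is Inverse-Gamma(α + n/2, β + SS/2) = Inverse-Gamma(6.5, 55.18).
The mode of Inverse-Gamma(a, b) is b/(a+1) = 55.18/7.5 ≈ 7.3573.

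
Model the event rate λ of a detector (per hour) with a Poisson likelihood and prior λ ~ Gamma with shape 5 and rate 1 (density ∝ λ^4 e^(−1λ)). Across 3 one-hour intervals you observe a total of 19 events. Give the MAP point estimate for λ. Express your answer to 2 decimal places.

Σxᵢ = 19, n = 3.
Posterior ∝ λ^4e^(−1λ) · λ^19e^(−3λ) = λ^23e^(−4λ), i.e. Gamma(shape=24, rate=4).
The mode of a Gamma(a, b) with a ≥ 1 (shape–rate) is (a−1)/b = 23/4 ≈ 5.75.

λ̂_MAP = 5.75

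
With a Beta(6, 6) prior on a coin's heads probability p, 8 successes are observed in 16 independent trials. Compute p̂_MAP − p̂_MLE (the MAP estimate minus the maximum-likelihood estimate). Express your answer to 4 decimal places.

Posterior is Beta(14, 14); MAP = (14−1)/(28−2) = 13/26 ≈ 0.50000.
MLE ignores the prior: p̂_MLE = k/n = 8/16 ≈ 0.50000.
Difference = 13/26 − 8/16 = 0 ≈ 0.0000.

MAP − MLE = 0.0000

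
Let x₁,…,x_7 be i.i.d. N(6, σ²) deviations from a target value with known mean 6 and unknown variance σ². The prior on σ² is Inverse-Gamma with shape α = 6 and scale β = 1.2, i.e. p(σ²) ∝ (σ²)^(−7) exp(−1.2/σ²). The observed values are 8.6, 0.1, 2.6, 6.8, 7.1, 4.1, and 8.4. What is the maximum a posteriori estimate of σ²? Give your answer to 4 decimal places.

Sum of squared deviations about the known mean: SS = (8.6−6)² + (0.1−6)² + (2.6−6)² + (6.8−6)² + (7.1−6)² + (4.1−6)² + (8.4−6)² = 64.35.
The Normal likelihood contributes (σ²)^(−n/2) exp(−SS/(2σ²)), so the posterior is Inverse-Gamma(α + n/2, β + SS/2) = Inverse-Gamma(9.5, 33.375).
The mode of Inverse-Gamma(a, b) is b/(a+1) = 33.375/10.5 ≈ 3.1786.

σ̂²_MAP = 3.1786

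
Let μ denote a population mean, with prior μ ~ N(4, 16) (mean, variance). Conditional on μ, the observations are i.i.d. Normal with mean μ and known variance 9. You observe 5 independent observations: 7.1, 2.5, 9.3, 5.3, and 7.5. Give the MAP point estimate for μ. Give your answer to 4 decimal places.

μ̂_MAP = 6.1034

n = 5; x̄ = (7.1 + 2.5 + 9.3 + 5.3 + 7.5)/5 = 31.7/5 = 6.34.
For a Normal prior and Normal likelihood with known variance, the posterior is Normal; its mode equals its mean, the precision-weighted average.
Prior precision 1/σ₀² = 1/16 = 0.0625; data precision n/σ² = 5/9.
μ̂ = (0.0625·4 + (5/9)·6.34) / (0.0625 + 5/9) = (679/180)/(89/144) = 2716/445 ≈ 6.1034.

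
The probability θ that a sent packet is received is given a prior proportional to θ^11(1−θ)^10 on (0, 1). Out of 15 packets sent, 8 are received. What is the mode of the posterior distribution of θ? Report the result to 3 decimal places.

θ̂_MAP = 0.528

The prior density ∝ θ^11(1−θ)^10 is the kernel of Beta(12, 11).
Data: 8 successes in 15 trials. The binomial likelihood contributes θ^8(1−θ)^7, so the posterior is Beta(12+8, 11+7) = Beta(20, 18).
For Beta(a, b) with a, b > 1 the mode is (a−1)/(a+b−2) = 19/36 ≈ 0.528.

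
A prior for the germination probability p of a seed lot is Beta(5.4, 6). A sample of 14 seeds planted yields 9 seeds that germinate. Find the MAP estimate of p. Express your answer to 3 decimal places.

Prior: Beta(5.4, 6).
Data: 9 successes in 14 trials. The binomial likelihood contributes p^9(1−p)^5, so the posterior is Beta(5.4+9, 6+5) = Beta(14.4, 11).
For Beta(a, b) with a, b > 1 the mode is (a−1)/(a+b−2) = 13.4/23.4 ≈ 0.573.

p̂_MAP = 0.573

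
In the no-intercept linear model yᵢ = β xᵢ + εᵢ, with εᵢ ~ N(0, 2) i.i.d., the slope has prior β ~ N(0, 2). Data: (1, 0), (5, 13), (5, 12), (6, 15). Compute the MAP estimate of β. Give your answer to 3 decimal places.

β̂_MAP = 2.443

log p(β | y) = −Σ(yᵢ − βxᵢ)²/(2·2) − β²/(2·2) + const.
Setting the derivative to zero: Σxᵢ(yᵢ − βxᵢ)/2 − β/2 = 0, so β = Σxᵢyᵢ / (Σxᵢ² + σ²/τ²).
Σxᵢyᵢ = 1·0 + 5·13 + 5·12 + 6·15 = 215; Σxᵢ² = 87; σ²/τ² = 1.
β̂_MAP = 215 / (87 + 1) = 215/88 ≈ 2.443.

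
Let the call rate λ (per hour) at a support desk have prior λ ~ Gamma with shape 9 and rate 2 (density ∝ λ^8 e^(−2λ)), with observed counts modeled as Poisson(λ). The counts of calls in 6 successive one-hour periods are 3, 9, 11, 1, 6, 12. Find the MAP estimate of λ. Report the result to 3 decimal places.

λ̂_MAP = 6.250

Σxᵢ = 3+9+11+1+6+12 = 42, with n = 6.
Posterior ∝ λ^8e^(−2λ) · λ^42e^(−6λ) = λ^50e^(−8λ), i.e. Gamma(shape=51, rate=8).
The mode of a Gamma(a, b) with a ≥ 1 (shape–rate) is (a−1)/b = 50/8 ≈ 6.250.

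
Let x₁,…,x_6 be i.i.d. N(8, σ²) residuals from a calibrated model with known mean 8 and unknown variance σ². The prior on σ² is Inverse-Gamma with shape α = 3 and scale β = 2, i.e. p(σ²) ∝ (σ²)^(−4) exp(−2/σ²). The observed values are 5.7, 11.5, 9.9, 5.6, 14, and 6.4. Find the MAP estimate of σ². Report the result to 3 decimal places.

σ̂²_MAP = 4.962

Sum of squared deviations about the known mean: SS = (5.7−8)² + (11.5−8)² + (9.9−8)² + (5.6−8)² + (14−8)² + (6.4−8)² = 65.47.
The Normal likelihood contributes (σ²)^(−n/2) exp(−SS/(2σ²)), so the posterior is Inverse-Gamma(α + n/2, β + SS/2) = Inverse-Gamma(6, 34.735).
The mode of Inverse-Gamma(a, b) is b/(a+1) = 34.735/7 ≈ 4.962.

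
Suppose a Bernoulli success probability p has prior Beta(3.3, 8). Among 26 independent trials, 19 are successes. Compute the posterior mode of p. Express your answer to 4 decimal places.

Prior: Beta(3.3, 8).
Data: 19 successes in 26 trials. The binomial likelihood contributes p^19(1−p)^7, so the posterior is Beta(3.3+19, 8+7) = Beta(22.3, 15).
For Beta(a, b) with a, b > 1 the mode is (a−1)/(a+b−2) = 21.3/35.3 ≈ 0.6034.

p̂_MAP = 0.6034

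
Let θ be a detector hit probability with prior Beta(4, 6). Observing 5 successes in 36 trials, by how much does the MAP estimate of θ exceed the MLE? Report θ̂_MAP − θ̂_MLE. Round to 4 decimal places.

Posterior is Beta(9, 37); MAP = (9−1)/(46−2) = 8/44 ≈ 0.18182.
MLE ignores the prior: θ̂_MLE = k/n = 5/36 ≈ 0.13889.
Difference = 8/44 − 5/36 = 17/396 ≈ 0.0429.

MAP − MLE = 0.0429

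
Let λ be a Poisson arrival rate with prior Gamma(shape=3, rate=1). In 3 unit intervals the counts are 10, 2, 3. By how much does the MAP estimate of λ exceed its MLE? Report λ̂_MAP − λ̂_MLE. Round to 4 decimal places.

Σxᵢ = 15. Posterior is Gamma(18, 4); MAP = (18−1)/4 = 17/4 ≈ 4.25000.
MLE = x̄ = 15/3 ≈ 5.00000.
Difference = 17/4 − 15/3 = -3/4 ≈ -0.7500.

MAP − MLE = -0.7500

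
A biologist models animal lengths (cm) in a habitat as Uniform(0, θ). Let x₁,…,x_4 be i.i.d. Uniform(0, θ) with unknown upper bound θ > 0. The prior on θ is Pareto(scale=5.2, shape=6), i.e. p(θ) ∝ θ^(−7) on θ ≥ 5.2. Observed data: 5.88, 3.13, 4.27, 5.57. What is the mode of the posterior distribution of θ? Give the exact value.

The Uniform(0, θ) likelihood is θ^(−n) for θ ≥ max(xᵢ), zero otherwise. Here max(xᵢ) = 5.88.
Posterior ∝ θ^(−7) · θ^(−4) = θ^(−11) on θ ≥ max(5.2, 5.88) = 5.88.
This density is strictly decreasing in θ, so the posterior mode lies at the lower boundary of the support.

θ̂_MAP = 5.88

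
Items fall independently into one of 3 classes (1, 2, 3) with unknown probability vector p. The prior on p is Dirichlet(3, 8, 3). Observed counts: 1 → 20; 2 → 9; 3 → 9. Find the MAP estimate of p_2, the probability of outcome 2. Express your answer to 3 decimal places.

MAP estimate: 0.327

The posterior is Dirichlet(αᵢ + nᵢ) = Dirichlet(23, 17, 12).
For a Dirichlet(a₁,…,a_K) with all aᵢ > 1, the mode has j-th component (aⱼ − 1)/(Σaᵢ − K).
Here Σaᵢ = 52 and K = 3, so p_2 = (17 − 1)/(52 − 3) = 16/49 ≈ 0.327.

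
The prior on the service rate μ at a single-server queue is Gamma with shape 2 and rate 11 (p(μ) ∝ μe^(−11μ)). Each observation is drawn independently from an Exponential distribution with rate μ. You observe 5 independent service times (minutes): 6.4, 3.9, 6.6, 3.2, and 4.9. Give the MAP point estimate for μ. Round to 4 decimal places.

The Exponential(rate=μ) likelihood is ∝ μ^n e^(−μΣtᵢ). Here n = 5 and Σtᵢ = 6.4 + 3.9 + 6.6 + 3.2 + 4.9 = 25.
Posterior ∝ μe^(−11μ) · μ^5e^(−25μ) = μ^6e^(−36μ), i.e. Gamma(7, 36).
Mode = (a−1)/b = 6/36 ≈ 0.1667.

μ̂_MAP = 0.1667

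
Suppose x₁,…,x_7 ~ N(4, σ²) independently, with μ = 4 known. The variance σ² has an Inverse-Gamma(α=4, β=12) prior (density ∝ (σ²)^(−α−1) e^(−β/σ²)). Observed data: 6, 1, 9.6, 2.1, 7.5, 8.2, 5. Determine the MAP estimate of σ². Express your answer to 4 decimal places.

σ̂²_MAP = 6.0506

Sum of squared deviations about the known mean: SS = (6−4)² + (1−4)² + (9.6−4)² + (2.1−4)² + (7.5−4)² + (8.2−4)² + (5−4)² = 78.86.
The Normal likelihood contributes (σ²)^(−n/2) exp(−SS/(2σ²)), so the posterior is Inverse-Gamma(α + n/2, β + SS/2) = Inverse-Gamma(7.5, 51.43).
The mode of Inverse-Gamma(a, b) is b/(a+1) = 51.43/8.5 ≈ 6.0506.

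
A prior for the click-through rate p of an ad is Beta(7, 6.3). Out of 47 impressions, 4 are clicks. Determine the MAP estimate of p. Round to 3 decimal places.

p̂_MAP = 0.172

Prior: Beta(7, 6.3).
Data: 4 successes in 47 trials. The binomial likelihood contributes p^4(1−p)^43, so the posterior is Beta(7+4, 6.3+43) = Beta(11, 49.3).
For Beta(a, b) with a, b > 1 the mode is (a−1)/(a+b−2) = 10/58.3 ≈ 0.172.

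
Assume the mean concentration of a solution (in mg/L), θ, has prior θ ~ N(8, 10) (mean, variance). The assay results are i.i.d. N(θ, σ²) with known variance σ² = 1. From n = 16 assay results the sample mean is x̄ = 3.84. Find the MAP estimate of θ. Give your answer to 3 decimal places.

θ̂_MAP = 3.866

n = 16, x̄ = 3.84.
For a Normal prior and Normal likelihood with known variance, the posterior is Normal; its mode equals its mean, the precision-weighted average.
Prior precision 1/σ₀² = 1/10 = 0.1; data precision n/σ² = 16/1 = 16.
θ̂ = (0.1·8 + 16·3.84) / (0.1 + 16) = 62.24/16.1 = 3112/805 ≈ 3.866.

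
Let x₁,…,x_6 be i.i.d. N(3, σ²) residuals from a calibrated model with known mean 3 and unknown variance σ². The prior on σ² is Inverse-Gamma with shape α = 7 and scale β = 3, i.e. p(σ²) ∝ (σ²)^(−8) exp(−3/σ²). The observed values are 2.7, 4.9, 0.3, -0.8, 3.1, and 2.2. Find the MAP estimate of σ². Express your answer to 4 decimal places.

σ̂²_MAP = 1.4582

Sum of squared deviations about the known mean: SS = (2.7−3)² + (4.9−3)² + (0.3−3)² + (-0.8−3)² + (3.1−3)² + (2.2−3)² = 26.08.
The Normal likelihood contributes (σ²)^(−n/2) exp(−SS/(2σ²)), so the posterior is Inverse-Gamma(α + n/2, β + SS/2) = Inverse-Gamma(10, 16.04).
The mode of Inverse-Gamma(a, b) is b/(a+1) = 16.04/11 ≈ 1.4582.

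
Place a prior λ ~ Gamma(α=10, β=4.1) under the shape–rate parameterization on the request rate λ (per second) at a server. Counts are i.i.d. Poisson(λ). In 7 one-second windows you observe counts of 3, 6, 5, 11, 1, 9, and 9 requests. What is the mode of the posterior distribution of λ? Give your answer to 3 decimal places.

Σxᵢ = 3+6+5+11+1+9+9 = 44, with n = 7.
Posterior ∝ λ^9e^(−4.1λ) · λ^44e^(−7λ) = λ^53e^(−11.1λ), i.e. Gamma(shape=54, rate=11.1).
The mode of a Gamma(a, b) with a ≥ 1 (shape–rate) is (a−1)/b = 53/11.1 ≈ 4.775.

λ̂_MAP = 4.775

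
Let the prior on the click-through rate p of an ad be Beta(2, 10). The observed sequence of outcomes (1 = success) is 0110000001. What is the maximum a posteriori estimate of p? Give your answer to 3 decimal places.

Prior: Beta(2, 10).
Data: 3 successes in 10 trials (from the sequence). The binomial likelihood contributes p^3(1−p)^7, so the posterior is Beta(2+3, 10+7) = Beta(5, 17).
For Beta(a, b) with a, b > 1 the mode is (a−1)/(a+b−2) = 4/20 ≈ 0.200.

p̂_MAP = 0.200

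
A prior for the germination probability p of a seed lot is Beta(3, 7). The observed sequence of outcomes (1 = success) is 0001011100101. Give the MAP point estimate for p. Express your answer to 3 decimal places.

Prior: Beta(3, 7).
Data: 6 successes in 13 trials (from the sequence). The binomial likelihood contributes p^6(1−p)^7, so the posterior is Beta(3+6, 7+7) = Beta(9, 14).
For Beta(a, b) with a, b > 1 the mode is (a−1)/(a+b−2) = 8/21 ≈ 0.381.

p̂_MAP = 0.381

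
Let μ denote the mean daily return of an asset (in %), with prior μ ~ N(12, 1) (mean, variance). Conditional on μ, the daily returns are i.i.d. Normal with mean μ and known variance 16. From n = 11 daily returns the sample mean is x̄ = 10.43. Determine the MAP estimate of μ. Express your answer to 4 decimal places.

n = 11, x̄ = 10.43.
For a Normal prior and Normal likelihood with known variance, the posterior is Normal; its mode equals its mean, the precision-weighted average.
Prior precision 1/σ₀² = 1/1 = 1; data precision n/σ² = 11/16 = 0.6875.
μ̂ = (1·12 + 0.6875·10.43) / (1 + 0.6875) = 19.170625/1.6875 = 30673/2700 ≈ 11.3604.

μ̂_MAP = 11.3604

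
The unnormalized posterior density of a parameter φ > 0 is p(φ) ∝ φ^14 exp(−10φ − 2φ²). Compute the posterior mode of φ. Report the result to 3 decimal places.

ℓ'(φ) = 14/φ − 10 − 4φ. Setting this to zero and multiplying by φ: 4φ² + 10φ − 14 = 0.
φ = (−10 + √(10² + 4·4·14)) / (2·4) = (−10 + √324) / 8 = (−10 + 18)/8 = 1.
ℓ''(φ) = −14/φ² − 4 < 0, confirming a maximum.

φ̂_MAP = 1.000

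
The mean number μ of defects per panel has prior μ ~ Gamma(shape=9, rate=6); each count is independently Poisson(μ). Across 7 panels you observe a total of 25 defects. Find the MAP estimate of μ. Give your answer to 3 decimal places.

μ̂_MAP = 2.538

Σxᵢ = 25, n = 7.
Posterior ∝ μ^8e^(−6μ) · μ^25e^(−7μ) = μ^33e^(−13μ), i.e. Gamma(shape=34, rate=13).
The mode of a Gamma(a, b) with a ≥ 1 (shape–rate) is (a−1)/b = 33/13 ≈ 2.538.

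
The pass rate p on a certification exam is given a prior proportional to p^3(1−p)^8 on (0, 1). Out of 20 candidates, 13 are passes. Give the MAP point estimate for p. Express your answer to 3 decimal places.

p̂_MAP = 0.516

The prior density ∝ p^3(1−p)^8 is the kernel of Beta(4, 9).
Data: 13 successes in 20 trials. The binomial likelihood contributes p^13(1−p)^7, so the posterior is Beta(4+13, 9+7) = Beta(17, 16).
For Beta(a, b) with a, b > 1 the mode is (a−1)/(a+b−2) = 16/31 ≈ 0.516.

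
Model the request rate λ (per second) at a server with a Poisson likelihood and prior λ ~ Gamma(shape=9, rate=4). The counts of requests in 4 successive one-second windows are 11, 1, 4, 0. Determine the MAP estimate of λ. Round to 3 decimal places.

λ̂_MAP = 3.000

Σxᵢ = 11+1+4+0 = 16, with n = 4.
Posterior ∝ λ^8e^(−4λ) · λ^16e^(−4λ) = λ^24e^(−8λ), i.e. Gamma(shape=25, rate=8).
The mode of a Gamma(a, b) with a ≥ 1 (shape–rate) is (a−1)/b = 24/8 ≈ 3.000.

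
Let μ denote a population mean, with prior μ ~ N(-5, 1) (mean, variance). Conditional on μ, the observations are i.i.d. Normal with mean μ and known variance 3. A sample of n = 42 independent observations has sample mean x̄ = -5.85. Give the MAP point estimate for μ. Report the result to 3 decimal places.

μ̂_MAP = -5.793

n = 42, x̄ = -5.85.
For a Normal prior and Normal likelihood with known variance, the posterior is Normal; its mode equals its mean, the precision-weighted average.
Prior precision 1/σ₀² = 1/1 = 1; data precision n/σ² = 42/3 = 14.
μ̂ = (1·(-5) + 14·(-5.85)) / (1 + 14) = (-86.9)/15 = -869/150 ≈ -5.793.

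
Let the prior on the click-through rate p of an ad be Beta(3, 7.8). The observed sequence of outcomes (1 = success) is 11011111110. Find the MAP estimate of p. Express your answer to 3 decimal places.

p̂_MAP = 0.556

Prior: Beta(3, 7.8).
Data: 9 successes in 11 trials (from the sequence). The binomial likelihood contributes p^9(1−p)^2, so the posterior is Beta(3+9, 7.8+2) = Beta(12, 9.8).
For Beta(a, b) with a, b > 1 the mode is (a−1)/(a+b−2) = 11/19.8 ≈ 0.556.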